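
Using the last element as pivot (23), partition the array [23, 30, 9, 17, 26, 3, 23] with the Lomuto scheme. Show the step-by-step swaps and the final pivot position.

Lomuto partition with pivot = 23:

Initial array: [23, 30, 9, 17, 26, 3, 23]

arr[0]=23 <= 23: swap with position 0, array becomes [23, 30, 9, 17, 26, 3, 23]
arr[1]=30 > 23: no swap
arr[2]=9 <= 23: swap with position 1, array becomes [23, 9, 30, 17, 26, 3, 23]
arr[3]=17 <= 23: swap with position 2, array becomes [23, 9, 17, 30, 26, 3, 23]
arr[4]=26 > 23: no swap
arr[5]=3 <= 23: swap with position 3, array becomes [23, 9, 17, 3, 26, 30, 23]

Place pivot at position 4: [23, 9, 17, 3, 23, 30, 26]
Pivot position: 4

After partitioning with pivot 23, the array becomes [23, 9, 17, 3, 23, 30, 26]. The pivot is placed at index 4. All elements to the left of the pivot are <= 23, and all elements to the right are > 23.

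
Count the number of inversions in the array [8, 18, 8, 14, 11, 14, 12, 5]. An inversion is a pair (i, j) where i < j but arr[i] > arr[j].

Finding inversions in [8, 18, 8, 14, 11, 14, 12, 5]:

(0, 7): arr[0]=8 > arr[7]=5
(1, 2): arr[1]=18 > arr[2]=8
(1, 3): arr[1]=18 > arr[3]=14
(1, 4): arr[1]=18 > arr[4]=11
(1, 5): arr[1]=18 > arr[5]=14
(1, 6): arr[1]=18 > arr[6]=12
(1, 7): arr[1]=18 > arr[7]=5
(2, 7): arr[2]=8 > arr[7]=5
(3, 4): arr[3]=14 > arr[4]=11
(3, 6): arr[3]=14 > arr[6]=12
(3, 7): arr[3]=14 > arr[7]=5
(4, 7): arr[4]=11 > arr[7]=5
(5, 6): arr[5]=14 > arr[6]=12
(5, 7): arr[5]=14 > arr[7]=5
(6, 7): arr[6]=12 > arr[7]=5

Total inversions: 15

The array has 15 inversion(s): (0,7), (1,2), (1,3), (1,4), (1,5), (1,6), (1,7), (2,7), (3,4), (3,6), (3,7), (4,7), (5,6), (5,7), (6,7). Each pair (i,j) satisfies i < j and arr[i] > arr[j].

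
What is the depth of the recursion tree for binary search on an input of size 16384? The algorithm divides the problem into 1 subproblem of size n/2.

For divide and conquer with division factor 2:

Problem sizes at each level:
Level 0: 16384
Level 1: 8192
Level 2: 4096
Level 3: 2048
Level 4: 1024
Level 5: 512
Level 6: 256
Level 7: 128
Level 8: 64
Level 9: 32
Level 10: 16
Level 11: 8
Level 12: 4
Level 13: 2
Level 14: 1

The root is level 0 and the size-1 base case is level 14 (the tree spans levels 0 through 14, i.e. 15 levels counting the root), so the depth is the number of divisions: log_2(16384) = 14

The recursion tree depth is log_2(16384) = 14. At each level, the problem size is divided by 2, so it takes 14 divisions to reduce to a base case of size 1. The algorithm makes 1 recursive call at each level.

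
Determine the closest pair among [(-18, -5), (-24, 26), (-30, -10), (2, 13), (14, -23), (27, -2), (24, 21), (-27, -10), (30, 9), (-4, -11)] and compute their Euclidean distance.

Computing all pairwise distances among 10 points:

d((-18, -5), (-24, 26)) = 31.5753
d((-18, -5), (-30, -10)) = 13.0
d((-18, -5), (2, 13)) = 26.9072
d((-18, -5), (14, -23)) = 36.7151
d((-18, -5), (27, -2)) = 45.0999
d((-18, -5), (24, 21)) = 49.3964
d((-18, -5), (-27, -10)) = 10.2956
d((-18, -5), (30, 9)) = 50.0
d((-18, -5), (-4, -11)) = 15.2315
d((-24, 26), (-30, -10)) = 36.4966
d((-24, 26), (2, 13)) = 29.0689
d((-24, 26), (14, -23)) = 62.0081
d((-24, 26), (27, -2)) = 58.1808
d((-24, 26), (24, 21)) = 48.2597
d((-24, 26), (-27, -10)) = 36.1248
d((-24, 26), (30, 9)) = 56.6127
d((-24, 26), (-4, -11)) = 42.0595
d((-30, -10), (2, 13)) = 39.4081
d((-30, -10), (14, -23)) = 45.8803
d((-30, -10), (27, -2)) = 57.5587
d((-30, -10), (24, 21)) = 62.2656
d((-30, -10), (-27, -10)) = 3.0 <-- minimum
d((-30, -10), (30, 9)) = 62.9365
d((-30, -10), (-4, -11)) = 26.0192
d((2, 13), (14, -23)) = 37.9473
d((2, 13), (27, -2)) = 29.1548
d((2, 13), (24, 21)) = 23.4094
d((2, 13), (-27, -10)) = 37.0135
d((2, 13), (30, 9)) = 28.2843
d((2, 13), (-4, -11)) = 24.7386
d((14, -23), (27, -2)) = 24.6982
d((14, -23), (24, 21)) = 45.1221
d((14, -23), (-27, -10)) = 43.0116
d((14, -23), (30, 9)) = 35.7771
d((14, -23), (-4, -11)) = 21.6333
d((27, -2), (24, 21)) = 23.1948
d((27, -2), (-27, -10)) = 54.5894
d((27, -2), (30, 9)) = 11.4018
d((27, -2), (-4, -11)) = 32.28
d((24, 21), (-27, -10)) = 59.6825
d((24, 21), (30, 9)) = 13.4164
d((24, 21), (-4, -11)) = 42.5206
d((-27, -10), (30, 9)) = 60.0833
d((-27, -10), (-4, -11)) = 23.0217
d((30, 9), (-4, -11)) = 39.4462

Closest pair: (-30, -10) and (-27, -10) with distance 3.0

The closest pair is (-30, -10) and (-27, -10) with Euclidean distance 3.0. For 10 points, brute-force pairwise comparison is shown above. For large n, the divide-and-conquer algorithm (sort by x, recurse on halves, check the dividing strip) achieves O(n log n).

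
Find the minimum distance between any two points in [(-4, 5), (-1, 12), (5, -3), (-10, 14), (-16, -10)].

Computing all pairwise distances among 5 points:

d((-4, 5), (-1, 12)) = 7.6158 <-- minimum
d((-4, 5), (5, -3)) = 12.0416
d((-4, 5), (-10, 14)) = 10.8167
d((-4, 5), (-16, -10)) = 19.2094
d((-1, 12), (5, -3)) = 16.1555
d((-1, 12), (-10, 14)) = 9.2195
d((-1, 12), (-16, -10)) = 26.6271
d((5, -3), (-10, 14)) = 22.6716
d((5, -3), (-16, -10)) = 22.1359
d((-10, 14), (-16, -10)) = 24.7386

Closest pair: (-4, 5) and (-1, 12) with distance 7.6158

The closest pair is (-4, 5) and (-1, 12) with Euclidean distance 7.6158. For 5 points, brute-force pairwise comparison is shown above. For large n, the divide-and-conquer algorithm (sort by x, recurse on halves, check the dividing strip) achieves O(n log n).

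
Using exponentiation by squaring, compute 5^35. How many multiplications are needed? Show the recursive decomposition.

Computing 5^35 by squaring (build up from 5^1; each line after the first costs one multiplication):

5^1 = 5
5^2 = (5^1)^2 = 5^2 = 25
5^4 = (5^2)^2 = 25^2 = 625
5^8 = (5^4)^2 = 625^2 = 390625
5^16 = (5^8)^2 = 390625^2 = 152587890625
5^17 = 5 * 5^16 = 5 * 152587890625 = 762939453125
5^34 = (5^17)^2 = 762939453125^2 = 582076609134674072265625
5^35 = 5 * 5^34 = 5 * 582076609134674072265625 = 2910383045673370361328125

Result: 2910383045673370361328125
Multiplications needed: 7 (7 lines after 5^1)

5^35 = 2910383045673370361328125. Using exponentiation by squaring, this requires 7 multiplications. The key idea: if the exponent is even, square the half-power; if odd, multiply by the base once.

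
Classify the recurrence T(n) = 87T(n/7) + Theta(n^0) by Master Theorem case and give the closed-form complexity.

Master Theorem for T(n) = 87T(n/7) + O(n^0):

a = 87, b = 7, c = 0
log_b(a) = log_7(87) = 2.2950

Case 1: c = 0 < log_7(87) = 2.2950
T(n) = O(n^(log_7 87))

For T(n) = 87T(n/7) + O(n^0): log_7(87) = 2.2950. This is Case 1 of the Master Theorem (c < log_b(a), work dominated by leaves), giving O(n^(log_7 87)).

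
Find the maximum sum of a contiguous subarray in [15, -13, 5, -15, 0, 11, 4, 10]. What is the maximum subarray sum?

Using Kadane's algorithm on [15, -13, 5, -15, 0, 11, 4, 10]:

Scanning through the array:
Position 1 (value -13): max_ending_here = 2, max_so_far = 15
Position 2 (value 5): max_ending_here = 7, max_so_far = 15
Position 3 (value -15): max_ending_here = -8, max_so_far = 15
Position 4 (value 0): max_ending_here = 0, max_so_far = 15
Position 5 (value 11): max_ending_here = 11, max_so_far = 15
Position 6 (value 4): max_ending_here = 15, max_so_far = 15
Position 7 (value 10): max_ending_here = 25, max_so_far = 25

Maximum subarray: [0, 11, 4, 10]
Maximum sum: 25

The maximum subarray is [0, 11, 4, 10] with sum 25. This subarray runs from index 4 to index 7.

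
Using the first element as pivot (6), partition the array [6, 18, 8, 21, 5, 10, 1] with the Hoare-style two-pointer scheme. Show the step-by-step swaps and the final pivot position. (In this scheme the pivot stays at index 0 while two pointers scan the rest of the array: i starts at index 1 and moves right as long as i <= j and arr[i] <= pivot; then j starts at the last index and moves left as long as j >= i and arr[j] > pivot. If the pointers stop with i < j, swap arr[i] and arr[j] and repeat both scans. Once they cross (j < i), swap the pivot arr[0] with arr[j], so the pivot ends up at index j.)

Hoare-style two-pointer partition with pivot = 6:

Initial array: [6, 18, 8, 21, 5, 10, 1]

Pointers start at i = 1, j = 6.
i stops at index 1 (arr[1]=18 > 6), j stops at index 6 (arr[6]=1 <= 6): swap arr[1] and arr[6], array becomes [6, 1, 8, 21, 5, 10, 18]
i stops at index 2 (arr[2]=8 > 6), j stops at index 4 (arr[4]=5 <= 6): swap arr[2] and arr[4], array becomes [6, 1, 5, 21, 8, 10, 18]
i ends at 3, j ends at 2: the pointers have crossed (j < i), so scanning stops.

Swap pivot arr[0] with arr[2] to place pivot at position 2: [5, 1, 6, 21, 8, 10, 18]
Pivot position: 2

After partitioning with pivot 6, the array becomes [5, 1, 6, 21, 8, 10, 18]. The pivot is placed at index 2. All elements to the left of the pivot are <= 6, and all elements to the right are > 6.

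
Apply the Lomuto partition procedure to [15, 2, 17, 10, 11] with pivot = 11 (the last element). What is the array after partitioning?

Lomuto partition with pivot = 11:

Initial array: [15, 2, 17, 10, 11]

arr[0]=15 > 11: no swap
arr[1]=2 <= 11: swap with position 0, array becomes [2, 15, 17, 10, 11]
arr[2]=17 > 11: no swap
arr[3]=10 <= 11: swap with position 1, array becomes [2, 10, 17, 15, 11]

Place pivot at position 2: [2, 10, 11, 15, 17]
Pivot position: 2

After partitioning with pivot 11, the array becomes [2, 10, 11, 15, 17]. The pivot is placed at index 2. All elements to the left of the pivot are <= 11, and all elements to the right are > 11.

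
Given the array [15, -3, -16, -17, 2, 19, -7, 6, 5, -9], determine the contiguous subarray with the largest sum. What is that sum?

Using Kadane's algorithm on [15, -3, -16, -17, 2, 19, -7, 6, 5, -9]:

Scanning through the array:
Position 1 (value -3): max_ending_here = 12, max_so_far = 15
Position 2 (value -16): max_ending_here = -4, max_so_far = 15
Position 3 (value -17): max_ending_here = -17, max_so_far = 15
Position 4 (value 2): max_ending_here = 2, max_so_far = 15
Position 5 (value 19): max_ending_here = 21, max_so_far = 21
Position 6 (value -7): max_ending_here = 14, max_so_far = 21
Position 7 (value 6): max_ending_here = 20, max_so_far = 21
Position 8 (value 5): max_ending_here = 25, max_so_far = 25
Position 9 (value -9): max_ending_here = 16, max_so_far = 25

Maximum subarray: [2, 19, -7, 6, 5]
Maximum sum: 25

The maximum subarray is [2, 19, -7, 6, 5] with sum 25. This subarray runs from index 4 to index 8.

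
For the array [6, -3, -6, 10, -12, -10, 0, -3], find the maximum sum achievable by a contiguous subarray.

Using Kadane's algorithm on [6, -3, -6, 10, -12, -10, 0, -3]:

Scanning through the array:
Position 1 (value -3): max_ending_here = 3, max_so_far = 6
Position 2 (value -6): max_ending_here = -3, max_so_far = 6
Position 3 (value 10): max_ending_here = 10, max_so_far = 10
Position 4 (value -12): max_ending_here = -2, max_so_far = 10
Position 5 (value -10): max_ending_here = -10, max_so_far = 10
Position 6 (value 0): max_ending_here = 0, max_so_far = 10
Position 7 (value -3): max_ending_here = -3, max_so_far = 10

Maximum subarray: [10]
Maximum sum: 10

The maximum subarray is [10] with sum 10. This subarray runs from index 3 to index 3.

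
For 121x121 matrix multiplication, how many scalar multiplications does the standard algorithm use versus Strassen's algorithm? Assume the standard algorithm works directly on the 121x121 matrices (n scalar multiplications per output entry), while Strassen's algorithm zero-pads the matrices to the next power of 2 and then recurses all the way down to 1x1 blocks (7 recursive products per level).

Matrix multiplication for 121x121 matrices:

Strassen's algorithm requires power-of-2 dimensions. Pad 121x121 to 128x128 (next power of 2).

Standard algorithm: 121^3 = 1771561 multiplications
Strassen's algorithm: 7^(log2(128)) = 7^7 = 823543 multiplications
Savings: 1771561 - 823543 = 948018 multiplications

Standard: 1771561 multiplications (121^3). Strassen: 823543 multiplications (7^7, after padding to 128x128). Strassen reduces 8 recursive multiplications to 7 at each level.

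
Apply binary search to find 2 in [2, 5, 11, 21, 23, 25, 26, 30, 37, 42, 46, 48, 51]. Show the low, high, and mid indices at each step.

Binary search for 2 in [2, 5, 11, 21, 23, 25, 26, 30, 37, 42, 46, 48, 51]:

lo=0, hi=12, mid=6, arr[mid]=26 -> 26 > 2, search left half
lo=0, hi=5, mid=2, arr[mid]=11 -> 11 > 2, search left half
lo=0, hi=1, mid=0, arr[mid]=2 -> Found target at index 0!

Binary search finds 2 at index 0 after 3 comparisons. The search repeatedly halves the search space by comparing with the middle element.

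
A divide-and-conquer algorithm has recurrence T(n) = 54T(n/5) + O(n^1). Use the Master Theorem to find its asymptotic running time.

Master Theorem for T(n) = 54T(n/5) + O(n^1):

a = 54, b = 5, c = 1
log_b(a) = log_5(54) = 2.4785

Case 1: c = 1 < log_5(54) = 2.4785
T(n) = O(n^(log_5 54))

For T(n) = 54T(n/5) + O(n^1): log_5(54) = 2.4785. This is Case 1 of the Master Theorem (c < log_b(a), work dominated by leaves), giving O(n^(log_5 54)).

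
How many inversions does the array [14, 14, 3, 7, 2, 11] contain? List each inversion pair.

Finding inversions in [14, 14, 3, 7, 2, 11]:

(0, 2): arr[0]=14 > arr[2]=3
(0, 3): arr[0]=14 > arr[3]=7
(0, 4): arr[0]=14 > arr[4]=2
(0, 5): arr[0]=14 > arr[5]=11
(1, 2): arr[1]=14 > arr[2]=3
(1, 3): arr[1]=14 > arr[3]=7
(1, 4): arr[1]=14 > arr[4]=2
(1, 5): arr[1]=14 > arr[5]=11
(2, 4): arr[2]=3 > arr[4]=2
(3, 4): arr[3]=7 > arr[4]=2

Total inversions: 10

The array has 10 inversion(s): (0,2), (0,3), (0,4), (0,5), (1,2), (1,3), (1,4), (1,5), (2,4), (3,4). Each pair (i,j) satisfies i < j and arr[i] > arr[j].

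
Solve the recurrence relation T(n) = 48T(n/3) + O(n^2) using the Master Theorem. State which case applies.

Master Theorem for T(n) = 48T(n/3) + O(n^2):

a = 48, b = 3, c = 2
log_b(a) = log_3(48) = 3.5237

Case 1: c = 2 < log_3(48) = 3.5237
T(n) = O(n^(log_3 48))

For T(n) = 48T(n/3) + O(n^2): log_3(48) = 3.5237. This is Case 1 of the Master Theorem (c < log_b(a), work dominated by leaves), giving O(n^(log_3 48)).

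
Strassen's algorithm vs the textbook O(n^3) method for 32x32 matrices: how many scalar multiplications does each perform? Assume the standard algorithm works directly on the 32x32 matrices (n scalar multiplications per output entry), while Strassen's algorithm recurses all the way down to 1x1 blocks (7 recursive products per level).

Matrix multiplication for 32x32 matrices:

Standard algorithm: 32^3 = 32768 multiplications
Strassen's algorithm: 7^(log2(32)) = 7^5 = 16807 multiplications
Savings: 32768 - 16807 = 15961 multiplications

Standard: 32768 multiplications (32^3). Strassen: 16807 multiplications (7^5). Strassen reduces 8 recursive multiplications to 7 at each level.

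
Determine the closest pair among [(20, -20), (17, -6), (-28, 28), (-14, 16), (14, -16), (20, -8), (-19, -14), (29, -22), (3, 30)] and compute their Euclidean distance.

Computing all pairwise distances among 9 points:

d((20, -20), (17, -6)) = 14.3178
d((20, -20), (-28, 28)) = 67.8823
d((20, -20), (-14, 16)) = 49.5177
d((20, -20), (14, -16)) = 7.2111
d((20, -20), (20, -8)) = 12.0
d((20, -20), (-19, -14)) = 39.4588
d((20, -20), (29, -22)) = 9.2195
d((20, -20), (3, 30)) = 52.811
d((17, -6), (-28, 28)) = 56.4004
d((17, -6), (-14, 16)) = 38.0132
d((17, -6), (14, -16)) = 10.4403
d((17, -6), (20, -8)) = 3.6056 <-- minimum
d((17, -6), (-19, -14)) = 36.8782
d((17, -6), (29, -22)) = 20.0
d((17, -6), (3, 30)) = 38.6264
d((-28, 28), (-14, 16)) = 18.4391
d((-28, 28), (14, -16)) = 60.8276
d((-28, 28), (20, -8)) = 60.0
d((-28, 28), (-19, -14)) = 42.9535
d((-28, 28), (29, -22)) = 75.8222
d((-28, 28), (3, 30)) = 31.0644
d((-14, 16), (14, -16)) = 42.5206
d((-14, 16), (20, -8)) = 41.6173
d((-14, 16), (-19, -14)) = 30.4138
d((-14, 16), (29, -22)) = 57.3847
d((-14, 16), (3, 30)) = 22.0227
d((14, -16), (20, -8)) = 10.0
d((14, -16), (-19, -14)) = 33.0606
d((14, -16), (29, -22)) = 16.1555
d((14, -16), (3, 30)) = 47.2969
d((20, -8), (-19, -14)) = 39.4588
d((20, -8), (29, -22)) = 16.6433
d((20, -8), (3, 30)) = 41.6293
d((-19, -14), (29, -22)) = 48.6621
d((-19, -14), (3, 30)) = 49.1935
d((29, -22), (3, 30)) = 58.1378

Closest pair: (17, -6) and (20, -8) with distance 3.6056

The closest pair is (17, -6) and (20, -8) with Euclidean distance 3.6056. For 9 points, brute-force pairwise comparison is shown above. For large n, the divide-and-conquer algorithm (sort by x, recurse on halves, check the dividing strip) achieves O(n log n).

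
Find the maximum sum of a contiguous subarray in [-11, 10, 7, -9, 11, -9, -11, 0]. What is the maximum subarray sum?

Using Kadane's algorithm on [-11, 10, 7, -9, 11, -9, -11, 0]:

Scanning through the array:
Position 1 (value 10): max_ending_here = 10, max_so_far = 10
Position 2 (value 7): max_ending_here = 17, max_so_far = 17
Position 3 (value -9): max_ending_here = 8, max_so_far = 17
Position 4 (value 11): max_ending_here = 19, max_so_far = 19
Position 5 (value -9): max_ending_here = 10, max_so_far = 19
Position 6 (value -11): max_ending_here = -1, max_so_far = 19
Position 7 (value 0): max_ending_here = 0, max_so_far = 19

Maximum subarray: [10, 7, -9, 11]
Maximum sum: 19

The maximum subarray is [10, 7, -9, 11] with sum 19. This subarray runs from index 1 to index 4.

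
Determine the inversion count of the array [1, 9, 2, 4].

Finding inversions in [1, 9, 2, 4]:

(1, 2): arr[1]=9 > arr[2]=2
(1, 3): arr[1]=9 > arr[3]=4

Total inversions: 2

The array has 2 inversion(s): (1,2), (1,3). Each pair (i,j) satisfies i < j and arr[i] > arr[j].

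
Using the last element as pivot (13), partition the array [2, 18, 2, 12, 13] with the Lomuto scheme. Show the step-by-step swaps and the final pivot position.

Lomuto partition with pivot = 13:

Initial array: [2, 18, 2, 12, 13]

arr[0]=2 <= 13: swap with position 0, array becomes [2, 18, 2, 12, 13]
arr[1]=18 > 13: no swap
arr[2]=2 <= 13: swap with position 1, array becomes [2, 2, 18, 12, 13]
arr[3]=12 <= 13: swap with position 2, array becomes [2, 2, 12, 18, 13]

Place pivot at position 3: [2, 2, 12, 13, 18]
Pivot position: 3

After partitioning with pivot 13, the array becomes [2, 2, 12, 13, 18]. The pivot is placed at index 3. All elements to the left of the pivot are <= 13, and all elements to the right are > 13.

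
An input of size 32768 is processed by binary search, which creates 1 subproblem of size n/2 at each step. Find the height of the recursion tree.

For divide and conquer with division factor 2:

Problem sizes at each level:
Level 0: 32768
Level 1: 16384
Level 2: 8192
Level 3: 4096
Level 4: 2048
Level 5: 1024
Level 6: 512
Level 7: 256
Level 8: 128
Level 9: 64
Level 10: 32
Level 11: 16
Level 12: 8
Level 13: 4
Level 14: 2
Level 15: 1

The root is level 0 and the size-1 base case is level 15 (the tree spans levels 0 through 15, i.e. 16 levels counting the root), so the depth is the number of divisions: log_2(32768) = 15

The recursion tree depth is log_2(32768) = 15. At each level, the problem size is divided by 2, so it takes 15 divisions to reduce to a base case of size 1. The algorithm makes 1 recursive call at each level.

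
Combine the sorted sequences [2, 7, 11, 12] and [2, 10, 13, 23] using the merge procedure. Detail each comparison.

Merging process:

Compare 2 vs 2: take 2 from left. Merged: [2]
Compare 7 vs 2: take 2 from right. Merged: [2, 2]
Compare 7 vs 10: take 7 from left. Merged: [2, 2, 7]
Compare 11 vs 10: take 10 from right. Merged: [2, 2, 7, 10]
Compare 11 vs 13: take 11 from left. Merged: [2, 2, 7, 10, 11]
Compare 12 vs 13: take 12 from left. Merged: [2, 2, 7, 10, 11, 12]
Append remaining from right: [13, 23]. Merged: [2, 2, 7, 10, 11, 12, 13, 23]

Final merged array: [2, 2, 7, 10, 11, 12, 13, 23]
Total comparisons: 6

The merged array is [2, 2, 7, 10, 11, 12, 13, 23], requiring 6 comparisons. The merge step runs in O(n) time where n is the total number of elements.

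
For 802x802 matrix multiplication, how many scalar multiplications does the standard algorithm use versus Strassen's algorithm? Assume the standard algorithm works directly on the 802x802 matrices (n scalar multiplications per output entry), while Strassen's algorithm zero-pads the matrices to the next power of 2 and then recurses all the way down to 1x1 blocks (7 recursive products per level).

Matrix multiplication for 802x802 matrices:

Strassen's algorithm requires power-of-2 dimensions. Pad 802x802 to 1024x1024 (next power of 2).

Standard algorithm: 802^3 = 515849608 multiplications
Strassen's algorithm: 7^(log2(1024)) = 7^10 = 282475249 multiplications
Savings: 515849608 - 282475249 = 233374359 multiplications

Standard: 515849608 multiplications (802^3). Strassen: 282475249 multiplications (7^10, after padding to 1024x1024). Strassen reduces 8 recursive multiplications to 7 at each level.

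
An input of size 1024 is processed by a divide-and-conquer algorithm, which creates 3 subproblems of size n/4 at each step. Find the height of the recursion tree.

For divide and conquer with division factor 4:

Problem sizes at each level:
Level 0: 1024
Level 1: 256
Level 2: 64
Level 3: 16
Level 4: 4
Level 5: 1

The root is level 0 and the size-1 base case is level 5 (the tree spans levels 0 through 5, i.e. 6 levels counting the root), so the depth is the number of divisions: log_4(1024) = 5

The recursion tree depth is log_4(1024) = 5. At each level, the problem size is divided by 4, so it takes 5 divisions to reduce to a base case of size 1. The algorithm makes 3 recursive calls at each level.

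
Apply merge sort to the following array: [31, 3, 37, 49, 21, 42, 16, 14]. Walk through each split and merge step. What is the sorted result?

Merge sort trace:

Split: [31, 3, 37, 49, 21, 42, 16, 14] -> [31, 3, 37, 49] and [21, 42, 16, 14]
  Split: [31, 3, 37, 49] -> [31, 3] and [37, 49]
    Split: [31, 3] -> [31] and [3]
    Merge: [31] + [3] -> [3, 31]
    Split: [37, 49] -> [37] and [49]
    Merge: [37] + [49] -> [37, 49]
  Merge: [3, 31] + [37, 49] -> [3, 31, 37, 49]
  Split: [21, 42, 16, 14] -> [21, 42] and [16, 14]
    Split: [21, 42] -> [21] and [42]
    Merge: [21] + [42] -> [21, 42]
    Split: [16, 14] -> [16] and [14]
    Merge: [16] + [14] -> [14, 16]
  Merge: [21, 42] + [14, 16] -> [14, 16, 21, 42]
Merge: [3, 31, 37, 49] + [14, 16, 21, 42] -> [3, 14, 16, 21, 31, 37, 42, 49]

Final sorted array: [3, 14, 16, 21, 31, 37, 42, 49]

The merge sort proceeds by recursively splitting the array and merging sorted halves.
After all merges, the sorted array is [3, 14, 16, 21, 31, 37, 42, 49].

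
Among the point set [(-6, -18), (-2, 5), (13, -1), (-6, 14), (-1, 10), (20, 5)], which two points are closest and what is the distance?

Computing all pairwise distances among 6 points:

d((-6, -18), (-2, 5)) = 23.3452
d((-6, -18), (13, -1)) = 25.4951
d((-6, -18), (-6, 14)) = 32.0
d((-6, -18), (-1, 10)) = 28.4429
d((-6, -18), (20, 5)) = 34.7131
d((-2, 5), (13, -1)) = 16.1555
d((-2, 5), (-6, 14)) = 9.8489
d((-2, 5), (-1, 10)) = 5.099 <-- minimum
d((-2, 5), (20, 5)) = 22.0
d((13, -1), (-6, 14)) = 24.2074
d((13, -1), (-1, 10)) = 17.8045
d((13, -1), (20, 5)) = 9.2195
d((-6, 14), (-1, 10)) = 6.4031
d((-6, 14), (20, 5)) = 27.5136
d((-1, 10), (20, 5)) = 21.587

Closest pair: (-2, 5) and (-1, 10) with distance 5.099

The closest pair is (-2, 5) and (-1, 10) with Euclidean distance 5.099. For 6 points, brute-force pairwise comparison is shown above. For large n, the divide-and-conquer algorithm (sort by x, recurse on halves, check the dividing strip) achieves O(n log n).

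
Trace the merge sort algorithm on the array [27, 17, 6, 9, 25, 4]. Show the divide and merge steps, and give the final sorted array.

Merge sort trace:

Split: [27, 17, 6, 9, 25, 4] -> [27, 17, 6] and [9, 25, 4]
  Split: [27, 17, 6] -> [27] and [17, 6]
    Split: [17, 6] -> [17] and [6]
    Merge: [17] + [6] -> [6, 17]
  Merge: [27] + [6, 17] -> [6, 17, 27]
  Split: [9, 25, 4] -> [9] and [25, 4]
    Split: [25, 4] -> [25] and [4]
    Merge: [25] + [4] -> [4, 25]
  Merge: [9] + [4, 25] -> [4, 9, 25]
Merge: [6, 17, 27] + [4, 9, 25] -> [4, 6, 9, 17, 25, 27]

Final sorted array: [4, 6, 9, 17, 25, 27]

The merge sort proceeds by recursively splitting the array and merging sorted halves.
After all merges, the sorted array is [4, 6, 9, 17, 25, 27].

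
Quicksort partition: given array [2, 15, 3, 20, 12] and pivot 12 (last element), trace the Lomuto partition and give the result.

Lomuto partition with pivot = 12:

Initial array: [2, 15, 3, 20, 12]

arr[0]=2 <= 12: swap with position 0, array becomes [2, 15, 3, 20, 12]
arr[1]=15 > 12: no swap
arr[2]=3 <= 12: swap with position 1, array becomes [2, 3, 15, 20, 12]
arr[3]=20 > 12: no swap

Place pivot at position 2: [2, 3, 12, 20, 15]
Pivot position: 2

After partitioning with pivot 12, the array becomes [2, 3, 12, 20, 15]. The pivot is placed at index 2. All elements to the left of the pivot are <= 12, and all elements to the right are > 12.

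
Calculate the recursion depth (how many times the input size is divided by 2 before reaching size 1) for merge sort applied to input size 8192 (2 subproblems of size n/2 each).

For divide and conquer with division factor 2:

Problem sizes at each level:
Level 0: 8192
Level 1: 4096
Level 2: 2048
Level 3: 1024
Level 4: 512
Level 5: 256
Level 6: 128
Level 7: 64
Level 8: 32
Level 9: 16
Level 10: 8
Level 11: 4
Level 12: 2
Level 13: 1

The root is level 0 and the size-1 base case is level 13 (the tree spans levels 0 through 13, i.e. 14 levels counting the root), so the depth is the number of divisions: log_2(8192) = 13

The recursion tree depth is log_2(8192) = 13. At each level, the problem size is divided by 2, so it takes 13 divisions to reduce to a base case of size 1. The algorithm makes 2 recursive calls at each level.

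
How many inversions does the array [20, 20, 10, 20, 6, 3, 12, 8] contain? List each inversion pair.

Finding inversions in [20, 20, 10, 20, 6, 3, 12, 8]:

(0, 2): arr[0]=20 > arr[2]=10
(0, 4): arr[0]=20 > arr[4]=6
(0, 5): arr[0]=20 > arr[5]=3
(0, 6): arr[0]=20 > arr[6]=12
(0, 7): arr[0]=20 > arr[7]=8
(1, 2): arr[1]=20 > arr[2]=10
(1, 4): arr[1]=20 > arr[4]=6
(1, 5): arr[1]=20 > arr[5]=3
(1, 6): arr[1]=20 > arr[6]=12
(1, 7): arr[1]=20 > arr[7]=8
(2, 4): arr[2]=10 > arr[4]=6
(2, 5): arr[2]=10 > arr[5]=3
(2, 7): arr[2]=10 > arr[7]=8
(3, 4): arr[3]=20 > arr[4]=6
(3, 5): arr[3]=20 > arr[5]=3
(3, 6): arr[3]=20 > arr[6]=12
(3, 7): arr[3]=20 > arr[7]=8
(4, 5): arr[4]=6 > arr[5]=3
(6, 7): arr[6]=12 > arr[7]=8

Total inversions: 19

The array has 19 inversion(s): (0,2), (0,4), (0,5), (0,6), (0,7), (1,2), (1,4), (1,5), (1,6), (1,7), (2,4), (2,5), (2,7), (3,4), (3,5), (3,6), (3,7), (4,5), (6,7). Each pair (i,j) satisfies i < j and arr[i] > arr[j].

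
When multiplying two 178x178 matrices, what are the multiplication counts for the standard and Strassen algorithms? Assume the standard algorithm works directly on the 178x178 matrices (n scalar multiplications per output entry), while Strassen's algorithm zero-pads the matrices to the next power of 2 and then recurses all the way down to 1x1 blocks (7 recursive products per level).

Matrix multiplication for 178x178 matrices:

Strassen's algorithm requires power-of-2 dimensions. Pad 178x178 to 256x256 (next power of 2).

Standard algorithm: 178^3 = 5639752 multiplications
Strassen's algorithm: 7^(log2(256)) = 7^8 = 5764801 multiplications
Difference: 5639752 - 5764801 = -125049 (Strassen uses MORE here due to padding overhead — for small or just-over-power-of-2 n, padding can outweigh the per-level savings)

Standard: 5639752 multiplications (178^3). Strassen: 5764801 multiplications (7^8, after padding to 256x256). Strassen reduces 8 recursive multiplications to 7 at each level.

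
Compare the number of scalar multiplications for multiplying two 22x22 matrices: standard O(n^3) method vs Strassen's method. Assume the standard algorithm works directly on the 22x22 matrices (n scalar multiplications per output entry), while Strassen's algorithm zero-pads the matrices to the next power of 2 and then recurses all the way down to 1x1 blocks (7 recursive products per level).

Matrix multiplication for 22x22 matrices:

Strassen's algorithm requires power-of-2 dimensions. Pad 22x22 to 32x32 (next power of 2).

Standard algorithm: 22^3 = 10648 multiplications
Strassen's algorithm: 7^(log2(32)) = 7^5 = 16807 multiplications
Difference: 10648 - 16807 = -6159 (Strassen uses MORE here due to padding overhead — for small or just-over-power-of-2 n, padding can outweigh the per-level savings)

Standard: 10648 multiplications (22^3). Strassen: 16807 multiplications (7^5, after padding to 32x32). Strassen reduces 8 recursive multiplications to 7 at each level.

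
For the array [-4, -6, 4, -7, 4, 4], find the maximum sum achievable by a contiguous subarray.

Using Kadane's algorithm on [-4, -6, 4, -7, 4, 4]:

Scanning through the array:
Position 1 (value -6): max_ending_here = -6, max_so_far = -4
Position 2 (value 4): max_ending_here = 4, max_so_far = 4
Position 3 (value -7): max_ending_here = -3, max_so_far = 4
Position 4 (value 4): max_ending_here = 4, max_so_far = 4
Position 5 (value 4): max_ending_here = 8, max_so_far = 8

Maximum subarray: [4, 4]
Maximum sum: 8

The maximum subarray is [4, 4] with sum 8. This subarray runs from index 4 to index 5.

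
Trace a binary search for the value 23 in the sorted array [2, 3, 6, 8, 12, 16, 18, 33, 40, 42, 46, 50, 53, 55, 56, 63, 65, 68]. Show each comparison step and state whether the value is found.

Binary search for 23 in [2, 3, 6, 8, 12, 16, 18, 33, 40, 42, 46, 50, 53, 55, 56, 63, 65, 68]:

lo=0, hi=17, mid=8, arr[mid]=40 -> 40 > 23, search left half
lo=0, hi=7, mid=3, arr[mid]=8 -> 8 < 23, search right half
lo=4, hi=7, mid=5, arr[mid]=16 -> 16 < 23, search right half
lo=6, hi=7, mid=6, arr[mid]=18 -> 18 < 23, search right half
lo=7, hi=7, mid=7, arr[mid]=33 -> 33 > 23, search left half
lo=7 > hi=6, target 23 not found

Binary search determines that 23 is not in the array after 5 comparisons. The search space was exhausted without finding the target.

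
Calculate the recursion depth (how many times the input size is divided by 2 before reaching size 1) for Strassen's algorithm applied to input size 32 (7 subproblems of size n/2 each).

For divide and conquer with division factor 2:

Problem sizes at each level:
Level 0: 32
Level 1: 16
Level 2: 8
Level 3: 4
Level 4: 2
Level 5: 1

The root is level 0 and the size-1 base case is level 5 (the tree spans levels 0 through 5, i.e. 6 levels counting the root), so the depth is the number of divisions: log_2(32) = 5

The recursion tree depth is log_2(32) = 5. At each level, the problem size is divided by 2, so it takes 5 divisions to reduce to a base case of size 1. The algorithm makes 7 recursive calls at each level.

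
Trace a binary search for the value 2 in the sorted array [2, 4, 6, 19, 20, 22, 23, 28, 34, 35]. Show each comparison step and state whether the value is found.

Binary search for 2 in [2, 4, 6, 19, 20, 22, 23, 28, 34, 35]:

lo=0, hi=9, mid=4, arr[mid]=20 -> 20 > 2, search left half
lo=0, hi=3, mid=1, arr[mid]=4 -> 4 > 2, search left half
lo=0, hi=0, mid=0, arr[mid]=2 -> Found target at index 0!

Binary search finds 2 at index 0 after 3 comparisons. The search repeatedly halves the search space by comparing with the middle element.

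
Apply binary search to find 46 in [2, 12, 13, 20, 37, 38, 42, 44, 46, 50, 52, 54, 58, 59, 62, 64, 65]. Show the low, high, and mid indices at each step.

Binary search for 46 in [2, 12, 13, 20, 37, 38, 42, 44, 46, 50, 52, 54, 58, 59, 62, 64, 65]:

lo=0, hi=16, mid=8, arr[mid]=46 -> Found target at index 8!

Binary search finds 46 at index 8 after 1 comparisons. The search repeatedly halves the search space by comparing with the middle element.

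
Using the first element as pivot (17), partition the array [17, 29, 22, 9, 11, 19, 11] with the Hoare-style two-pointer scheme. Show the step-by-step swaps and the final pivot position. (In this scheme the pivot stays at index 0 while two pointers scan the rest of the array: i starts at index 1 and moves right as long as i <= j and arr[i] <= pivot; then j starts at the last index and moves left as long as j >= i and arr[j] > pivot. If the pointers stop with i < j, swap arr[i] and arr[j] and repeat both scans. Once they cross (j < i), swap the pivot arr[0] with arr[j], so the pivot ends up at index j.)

Hoare-style two-pointer partition with pivot = 17:

Initial array: [17, 29, 22, 9, 11, 19, 11]

Pointers start at i = 1, j = 6.
i stops at index 1 (arr[1]=29 > 17), j stops at index 6 (arr[6]=11 <= 17): swap arr[1] and arr[6], array becomes [17, 11, 22, 9, 11, 19, 29]
i stops at index 2 (arr[2]=22 > 17), j stops at index 4 (arr[4]=11 <= 17): swap arr[2] and arr[4], array becomes [17, 11, 11, 9, 22, 19, 29]
i ends at 4, j ends at 3: the pointers have crossed (j < i), so scanning stops.

Swap pivot arr[0] with arr[3] to place pivot at position 3: [9, 11, 11, 17, 22, 19, 29]
Pivot position: 3

After partitioning with pivot 17, the array becomes [9, 11, 11, 17, 22, 19, 29]. The pivot is placed at index 3. All elements to the left of the pivot are <= 17, and all elements to the right are > 17.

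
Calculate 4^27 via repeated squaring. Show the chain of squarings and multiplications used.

Computing 4^27 by squaring (build up from 4^1; each line after the first costs one multiplication):

4^1 = 4
4^2 = (4^1)^2 = 4^2 = 16
4^3 = 4 * 4^2 = 4 * 16 = 64
4^6 = (4^3)^2 = 64^2 = 4096
4^12 = (4^6)^2 = 4096^2 = 16777216
4^13 = 4 * 4^12 = 4 * 16777216 = 67108864
4^26 = (4^13)^2 = 67108864^2 = 4503599627370496
4^27 = 4 * 4^26 = 4 * 4503599627370496 = 18014398509481984

Result: 18014398509481984
Multiplications needed: 7 (7 lines after 4^1)

4^27 = 18014398509481984. Using exponentiation by squaring, this requires 7 multiplications. The key idea: if the exponent is even, square the half-power; if odd, multiply by the base once.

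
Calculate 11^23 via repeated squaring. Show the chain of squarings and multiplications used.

Computing 11^23 by squaring (build up from 11^1; each line after the first costs one multiplication):

11^1 = 11
11^2 = (11^1)^2 = 11^2 = 121
11^4 = (11^2)^2 = 121^2 = 14641
11^5 = 11 * 11^4 = 11 * 14641 = 161051
11^10 = (11^5)^2 = 161051^2 = 25937424601
11^11 = 11 * 11^10 = 11 * 25937424601 = 285311670611
11^22 = (11^11)^2 = 285311670611^2 = 81402749386839761113321
11^23 = 11 * 11^22 = 11 * 81402749386839761113321 = 895430243255237372246531

Result: 895430243255237372246531
Multiplications needed: 7 (7 lines after 11^1)

11^23 = 895430243255237372246531. Using exponentiation by squaring, this requires 7 multiplications. The key idea: if the exponent is even, square the half-power; if odd, multiply by the base once.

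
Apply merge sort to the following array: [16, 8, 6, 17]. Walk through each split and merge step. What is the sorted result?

Merge sort trace:

Split: [16, 8, 6, 17] -> [16, 8] and [6, 17]
  Split: [16, 8] -> [16] and [8]
  Merge: [16] + [8] -> [8, 16]
  Split: [6, 17] -> [6] and [17]
  Merge: [6] + [17] -> [6, 17]
Merge: [8, 16] + [6, 17] -> [6, 8, 16, 17]

Final sorted array: [6, 8, 16, 17]

The merge sort proceeds by recursively splitting the array and merging sorted halves.
After all merges, the sorted array is [6, 8, 16, 17].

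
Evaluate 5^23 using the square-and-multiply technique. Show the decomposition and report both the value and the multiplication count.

Computing 5^23 by squaring (build up from 5^1; each line after the first costs one multiplication):

5^1 = 5
5^2 = (5^1)^2 = 5^2 = 25
5^4 = (5^2)^2 = 25^2 = 625
5^5 = 5 * 5^4 = 5 * 625 = 3125
5^10 = (5^5)^2 = 3125^2 = 9765625
5^11 = 5 * 5^10 = 5 * 9765625 = 48828125
5^22 = (5^11)^2 = 48828125^2 = 2384185791015625
5^23 = 5 * 5^22 = 5 * 2384185791015625 = 11920928955078125

Result: 11920928955078125
Multiplications needed: 7 (7 lines after 5^1)

5^23 = 11920928955078125. Using exponentiation by squaring, this requires 7 multiplications. The key idea: if the exponent is even, square the half-power; if odd, multiply by the base once.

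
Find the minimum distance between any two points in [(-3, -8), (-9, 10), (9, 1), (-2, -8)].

Computing all pairwise distances among 4 points:

d((-3, -8), (-9, 10)) = 18.9737
d((-3, -8), (9, 1)) = 15.0
d((-3, -8), (-2, -8)) = 1.0 <-- minimum
d((-9, 10), (9, 1)) = 20.1246
d((-9, 10), (-2, -8)) = 19.3132
d((9, 1), (-2, -8)) = 14.2127

Closest pair: (-3, -8) and (-2, -8) with distance 1.0

The closest pair is (-3, -8) and (-2, -8) with Euclidean distance 1.0. For 4 points, brute-force pairwise comparison is shown above. For large n, the divide-and-conquer algorithm (sort by x, recurse on halves, check the dividing strip) achieves O(n log n).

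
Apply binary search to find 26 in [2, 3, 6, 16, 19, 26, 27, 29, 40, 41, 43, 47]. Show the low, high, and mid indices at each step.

Binary search for 26 in [2, 3, 6, 16, 19, 26, 27, 29, 40, 41, 43, 47]:

lo=0, hi=11, mid=5, arr[mid]=26 -> Found target at index 5!

Binary search finds 26 at index 5 after 1 comparisons. The search repeatedly halves the search space by comparing with the middle element.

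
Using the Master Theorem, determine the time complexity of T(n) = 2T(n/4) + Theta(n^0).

Master Theorem for T(n) = 2T(n/4) + O(n^0):

a = 2, b = 4, c = 0
log_b(a) = log_4(2) = 0.5000

Case 1: c = 0 < log_4(2) = 0.5000
T(n) = O(n^(log_4 2)) = O(sqrt(n))

For T(n) = 2T(n/4) + O(n^0): log_4(2) = 0.5000. This is Case 1 of the Master Theorem (c < log_b(a), work dominated by leaves), giving O(sqrt(n)).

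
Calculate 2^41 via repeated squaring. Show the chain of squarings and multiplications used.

Computing 2^41 by squaring (build up from 2^1; each line after the first costs one multiplication):

2^1 = 2
2^2 = (2^1)^2 = 2^2 = 4
2^4 = (2^2)^2 = 4^2 = 16
2^5 = 2 * 2^4 = 2 * 16 = 32
2^10 = (2^5)^2 = 32^2 = 1024
2^20 = (2^10)^2 = 1024^2 = 1048576
2^40 = (2^20)^2 = 1048576^2 = 1099511627776
2^41 = 2 * 2^40 = 2 * 1099511627776 = 2199023255552

Result: 2199023255552
Multiplications needed: 7 (7 lines after 2^1)

2^41 = 2199023255552. Using exponentiation by squaring, this requires 7 multiplications. The key idea: if the exponent is even, square the half-power; if odd, multiply by the base once.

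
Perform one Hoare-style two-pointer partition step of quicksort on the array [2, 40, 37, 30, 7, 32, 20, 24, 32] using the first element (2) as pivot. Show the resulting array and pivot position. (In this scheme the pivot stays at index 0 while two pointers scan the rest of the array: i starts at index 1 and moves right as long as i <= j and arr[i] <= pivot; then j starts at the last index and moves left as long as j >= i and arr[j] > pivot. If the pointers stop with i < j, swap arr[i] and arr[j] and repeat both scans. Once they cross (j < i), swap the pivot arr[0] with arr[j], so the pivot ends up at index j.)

Hoare-style two-pointer partition with pivot = 2:

Initial array: [2, 40, 37, 30, 7, 32, 20, 24, 32]

Pointers start at i = 1, j = 8.
i ends at 1, j ends at 0: the pointers have crossed (j < i), so scanning stops.

j = 0, so swapping arr[0] with arr[j] leaves the pivot at position 0: [2, 40, 37, 30, 7, 32, 20, 24, 32]
Pivot position: 0

After partitioning with pivot 2, the array becomes [2, 40, 37, 30, 7, 32, 20, 24, 32]. The pivot is placed at index 0. All elements to the left of the pivot are <= 2, and all elements to the right are > 2.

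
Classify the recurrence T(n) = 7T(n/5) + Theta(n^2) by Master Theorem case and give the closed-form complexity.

Master Theorem for T(n) = 7T(n/5) + O(n^2):

a = 7, b = 5, c = 2
log_b(a) = log_5(7) = 1.2091

Case 3: c = 2 > log_5(7) = 1.2091
T(n) = O(n^2) = O(n^2)

For T(n) = 7T(n/5) + O(n^2): log_5(7) = 1.2091. This is Case 3 of the Master Theorem (c > log_b(a), work dominated by root), giving O(n^2).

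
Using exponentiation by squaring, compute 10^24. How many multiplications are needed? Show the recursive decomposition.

Computing 10^24 by squaring (build up from 10^1; each line after the first costs one multiplication):

10^1 = 10
10^2 = (10^1)^2 = 10^2 = 100
10^3 = 10 * 10^2 = 10 * 100 = 1000
10^6 = (10^3)^2 = 1000^2 = 1000000
10^12 = (10^6)^2 = 1000000^2 = 1000000000000
10^24 = (10^12)^2 = 1000000000000^2 = 1000000000000000000000000

Result: 1000000000000000000000000
Multiplications needed: 5 (5 lines after 10^1)

10^24 = 1000000000000000000000000. Using exponentiation by squaring, this requires 5 multiplications. The key idea: if the exponent is even, square the half-power; if odd, multiply by the base once.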